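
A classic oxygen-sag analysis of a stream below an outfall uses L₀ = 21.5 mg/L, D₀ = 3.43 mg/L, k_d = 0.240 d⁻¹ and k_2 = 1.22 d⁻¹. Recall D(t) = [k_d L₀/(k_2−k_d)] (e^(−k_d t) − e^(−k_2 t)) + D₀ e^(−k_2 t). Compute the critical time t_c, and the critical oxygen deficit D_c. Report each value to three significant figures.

t_c ≈ 0.584 d; D_c ≈ 3.68 mg/L

t_c = [1/(k_2−k_d)] ln[(k_2/k_d)(1 − D₀(k_2−k_d)/(k_d L₀))]
= [1/(1.22−0.240)] ln[(1.22/0.240)(1 − 3.43×0.9800/(0.240×21.5))]
= (1/0.9800) ln[5.083 × 0.3486] = 1.020 × ln(1.772) = 1.020 × 0.5720 = 0.5837 d.
L(t_c) = L₀ e^(−k_d t_c) = 21.5 × 0.8693 = 18.69 mg/L, and at the critical point k_2 D_c = k_d L, so D_c = (0.240/1.22) × 18.69 = 3.677 mg/L.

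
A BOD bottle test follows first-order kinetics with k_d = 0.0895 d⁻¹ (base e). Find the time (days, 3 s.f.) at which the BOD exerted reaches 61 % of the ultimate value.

y/L₀ = 1 − e^(−k_d t) = 0.61 ⇒ e^(−k_d t) = 0.390
t = −ln(0.390) / 0.0895 = 0.9416 / 0.0895 = 10.52 d.

t ≈ 10.5 d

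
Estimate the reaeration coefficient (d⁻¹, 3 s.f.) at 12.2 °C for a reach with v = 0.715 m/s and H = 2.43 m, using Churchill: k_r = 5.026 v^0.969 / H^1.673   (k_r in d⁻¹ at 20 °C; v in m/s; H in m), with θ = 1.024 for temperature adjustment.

k_r ≈ 0.683 d⁻¹

k_r(20) = 5.026 × 0.715^0.969 / 2.43^1.673 = 5.026 × 0.7225 / 4.417 = 0.8221 d⁻¹.
k_r(12.2) = 0.8221 × 1.024^(12.2−20) = 0.8221 × 0.8311 = 0.6833 d⁻¹.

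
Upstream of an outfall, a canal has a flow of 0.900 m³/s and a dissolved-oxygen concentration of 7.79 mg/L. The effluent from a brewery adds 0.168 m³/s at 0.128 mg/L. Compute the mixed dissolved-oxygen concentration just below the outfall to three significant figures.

Flow-weighted mixing: C = (Q_r C_r + Q_w C_w)/(Q_r + Q_w)
= (0.900×7.79 + 0.168×0.128)/(0.900 + 0.168) = 7.033/1.068 = 6.585 mg/L.

6.58 mg/L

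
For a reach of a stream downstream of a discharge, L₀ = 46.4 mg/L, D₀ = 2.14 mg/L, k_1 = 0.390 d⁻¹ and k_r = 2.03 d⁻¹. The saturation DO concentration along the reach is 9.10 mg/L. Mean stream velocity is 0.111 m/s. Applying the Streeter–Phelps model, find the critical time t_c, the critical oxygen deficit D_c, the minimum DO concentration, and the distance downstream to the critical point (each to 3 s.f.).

t_c ≈ 0.874 d; D_c ≈ 6.34 mg/L; min DO ≈ 2.76 mg/L; x_c ≈ 8.39 km

t_c = [1/(k_r−k_1)] ln[(k_r/k_1)(1 − D₀(k_r−k_1)/(k_1 L₀))]
= [1/(2.03−0.390)] ln[(2.03/0.390)(1 − 2.14×1.640/(0.390×46.4))]
= (1/1.640) ln[5.205 × 0.8061] = 0.6098 × ln(4.196) = 0.6098 × 1.434 = 0.8744 d.
L(t_c) = L₀ e^(−k_1 t_c) = 46.4 × 0.7110 = 32.99 mg/L, and at the critical point k_r D_c = k_1 L, so D_c = (0.390/2.03) × 32.99 = 6.338 mg/L.
Minimum DO = C_s − D_c = 9.10 − 6.338 = 2.762 mg/L.
x_c = v t_c = 0.111 m/s × 0.8744 d × 86400 s/d = 8386 m ≈ 8.39 km.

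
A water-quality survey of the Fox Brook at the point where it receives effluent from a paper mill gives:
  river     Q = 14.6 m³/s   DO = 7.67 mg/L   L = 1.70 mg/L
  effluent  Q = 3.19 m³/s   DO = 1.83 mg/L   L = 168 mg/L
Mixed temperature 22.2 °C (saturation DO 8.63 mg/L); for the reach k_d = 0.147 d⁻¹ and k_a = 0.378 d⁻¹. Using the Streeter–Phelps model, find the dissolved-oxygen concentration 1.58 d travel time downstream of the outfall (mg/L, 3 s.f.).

Mixed DO = (14.6×7.67 + 3.19×1.83)/(14.6+3.19) = 117.8/17.79 = 6.623 mg/L.
Mixed L₀ = (14.6×1.70 + 3.19×168)/(17.79) = 560.7/17.79 = 31.52 mg/L.
Initial deficit D₀ = C_s − DO₀ = 8.63 − 6.623 = 2.007 mg/L.
D(1.58) = [0.147×31.52/(0.378−0.147)](e^(−0.147×1.58) − e^(−0.378×1.58)) + 2.007 e^(−0.378×1.58)
= 20.06 × (0.7927 − 0.5503) + 2.007 × 0.5503 = 5.967 mg/L.
DO = 8.63 − 5.967 = 2.663 mg/L.

DO ≈ 2.66 mg/L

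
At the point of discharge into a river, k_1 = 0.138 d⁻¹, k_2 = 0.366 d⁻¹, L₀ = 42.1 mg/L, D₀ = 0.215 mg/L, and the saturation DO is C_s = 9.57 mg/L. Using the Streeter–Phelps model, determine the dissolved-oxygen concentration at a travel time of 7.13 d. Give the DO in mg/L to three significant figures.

DO ≈ 1.90 mg/L

k_1 L₀/(k_2−k_1) = 0.138×42.1/(0.366−0.138) = 5.810/0.2280 = 25.48 mg/L.
e^(−k_1 t) = e^(−0.138×7.130) = 0.3738; e^(−k_2 t) = e^(−0.366×7.130) = 0.07357.
D = 25.48 × (0.3738 − 0.07357) + 0.215 × 0.07357 = 7.651 + 0.01582 = 7.667 mg/L.
DO = C_s − D = 9.57 − 7.667 = 1.903 mg/L.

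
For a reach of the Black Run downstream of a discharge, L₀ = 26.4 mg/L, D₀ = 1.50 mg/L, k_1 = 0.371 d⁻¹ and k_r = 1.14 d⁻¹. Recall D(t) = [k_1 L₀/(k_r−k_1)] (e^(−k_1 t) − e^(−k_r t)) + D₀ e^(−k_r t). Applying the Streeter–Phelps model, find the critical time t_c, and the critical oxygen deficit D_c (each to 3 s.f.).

t_c ≈ 1.30 d; D_c ≈ 5.31 mg/L

At the critical point dD/dt = 0, so k_1 L₀ e^(−k_1 t) = k_r D. Substituting D(t) from the Streeter–Phelps equation and solving for t gives
t_c = ln[(k_r/k_1)(1 − D₀(k_r−k_1)/(k_1 L₀))] / (k_r−k_1).
Here k_r−k_1 = 0.7690 d⁻¹ and 1 − D₀(k_r−k_1)/(k_1 L₀) = 1 − 1.50×0.7690/(0.371×26.4) = 0.8822, so
t_c = ln(3.073 × 0.8822) / 0.7690 = 0.9973 / 0.7690 = 1.297 d.
L(t_c) = L₀ e^(−k_1 t_c) = 26.4 × 0.6181 = 16.32 mg/L, and at the critical point k_r D_c = k_1 L, so D_c = (0.371/1.14) × 16.32 = 5.310 mg/L.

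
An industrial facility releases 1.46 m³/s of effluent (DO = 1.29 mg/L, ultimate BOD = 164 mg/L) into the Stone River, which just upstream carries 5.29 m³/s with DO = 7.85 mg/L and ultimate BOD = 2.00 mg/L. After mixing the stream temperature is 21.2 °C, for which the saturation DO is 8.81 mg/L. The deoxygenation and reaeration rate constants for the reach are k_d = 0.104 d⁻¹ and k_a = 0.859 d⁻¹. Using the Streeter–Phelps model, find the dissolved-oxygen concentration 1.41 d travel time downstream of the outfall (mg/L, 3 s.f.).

Mixed DO = (5.29×7.85 + 1.46×1.29)/(5.29+1.46) = 43.41/6.750 = 6.431 mg/L.
Mixed L₀ = (5.29×2.00 + 1.46×164)/(6.750) = 250.0/6.750 = 37.04 mg/L.
Initial deficit D₀ = C_s − DO₀ = 8.81 − 6.431 = 2.379 mg/L.
D(1.41) = [0.104×37.04/(0.859−0.104)](e^(−0.104×1.41) − e^(−0.859×1.41)) + 2.379 e^(−0.859×1.41)
= 5.102 × (0.8636 − 0.2978) + 2.379 × 0.2978 = 3.595 mg/L.
DO = 8.81 − 3.595 = 5.215 mg/L.

DO ≈ 5.21 mg/L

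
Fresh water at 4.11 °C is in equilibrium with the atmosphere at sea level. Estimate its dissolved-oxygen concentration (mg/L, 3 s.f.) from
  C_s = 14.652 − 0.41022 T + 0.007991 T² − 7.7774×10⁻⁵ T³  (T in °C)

C_s = 14.652 − 0.41022×4.11 + 0.007991×4.11² − 7.7774×10⁻⁵×4.11³ = 13.10 mg/L.

C_s ≈ 13.1 mg/L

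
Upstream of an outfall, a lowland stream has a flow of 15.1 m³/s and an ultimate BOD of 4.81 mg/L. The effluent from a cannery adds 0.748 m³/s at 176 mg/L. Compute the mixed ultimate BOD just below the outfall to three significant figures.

12.9 mg/L

Flow-weighted mixing: C = (Q_r C_r + Q_w C_w)/(Q_r + Q_w)
= (15.1×4.81 + 0.748×176)/(15.1 + 0.748) = 204.3/15.85 = 12.89 mg/L.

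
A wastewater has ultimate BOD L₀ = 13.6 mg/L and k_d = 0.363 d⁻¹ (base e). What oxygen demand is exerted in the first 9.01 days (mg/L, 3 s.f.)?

y ≈ 13.1 mg/L

y_t = L₀(1 − e^(−k_d t)) = 13.6 × (1 − e^(−0.363×9.01))
= 13.6 × (1 − 0.03798) = 13.6 × 0.9620 = 13.08 mg/L.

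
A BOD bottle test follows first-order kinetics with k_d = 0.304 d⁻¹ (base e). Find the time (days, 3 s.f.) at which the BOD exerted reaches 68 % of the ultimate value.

y/L₀ = 1 − e^(−k_d t) = 0.68 ⇒ e^(−k_d t) = 0.320
t = −ln(0.320) / 0.304 = 1.139 / 0.304 = 3.748 d.

t ≈ 3.75 d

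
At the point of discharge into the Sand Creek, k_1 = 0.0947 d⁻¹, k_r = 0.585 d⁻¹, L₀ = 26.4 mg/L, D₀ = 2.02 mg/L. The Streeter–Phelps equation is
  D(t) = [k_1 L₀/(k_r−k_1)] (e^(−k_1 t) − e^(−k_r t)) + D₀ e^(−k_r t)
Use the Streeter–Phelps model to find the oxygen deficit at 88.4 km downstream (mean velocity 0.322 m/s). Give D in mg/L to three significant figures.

Travel time t = x/v = 88.4 km / (0.322 m/s) = 88400 m / 0.322 m/s = 274500 s = 3.177 d.
k_1 L₀/(k_r−k_1) = 0.0947×26.4/(0.585−0.0947) = 2.500/0.4903 = 5.099 mg/L.
e^(−k_1 t) = e^(−0.0947×3.177) = 0.7401; e^(−k_r t) = e^(−0.585×3.177) = 0.1559.
D = 5.099 × (0.7401 − 0.1559) + 2.02 × 0.1559 = 2.979 + 0.3148 = 3.294 mg/L.

D ≈ 3.29 mg/L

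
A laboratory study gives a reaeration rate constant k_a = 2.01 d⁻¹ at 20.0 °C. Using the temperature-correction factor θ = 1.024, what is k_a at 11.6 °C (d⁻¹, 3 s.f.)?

k_a(T₂) = k_a(T₁) · θ^(T₂−T₁) = 2.01 × 1.024^(11.6−20.0)
= 2.01 × 1.024^-8.40 = 2.01 × 0.8194 = 1.647 d⁻¹.

k_a ≈ 1.65 d⁻¹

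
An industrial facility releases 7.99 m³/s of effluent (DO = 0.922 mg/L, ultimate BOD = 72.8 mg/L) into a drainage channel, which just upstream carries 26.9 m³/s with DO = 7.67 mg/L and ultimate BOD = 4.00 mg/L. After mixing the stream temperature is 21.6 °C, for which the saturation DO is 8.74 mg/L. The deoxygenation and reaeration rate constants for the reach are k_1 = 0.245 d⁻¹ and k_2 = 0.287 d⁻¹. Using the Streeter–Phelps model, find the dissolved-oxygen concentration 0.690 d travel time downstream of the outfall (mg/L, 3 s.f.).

Mixed DO = (26.9×7.67 + 7.99×0.922)/(26.9+7.99) = 213.7/34.89 = 6.125 mg/L.
Mixed L₀ = (26.9×4.00 + 7.99×72.8)/(34.89) = 689.3/34.89 = 19.76 mg/L.
Initial deficit D₀ = C_s − DO₀ = 8.74 − 6.125 = 2.615 mg/L.
D(0.690) = [0.245×19.76/(0.287−0.245)](e^(−0.245×0.690) − e^(−0.287×0.690)) + 2.615 e^(−0.287×0.690)
= 115.2 × (0.8445 − 0.8203) + 2.615 × 0.8203 = 4.925 mg/L.
DO = 8.74 − 4.925 = 3.815 mg/L.

DO ≈ 3.81 mg/L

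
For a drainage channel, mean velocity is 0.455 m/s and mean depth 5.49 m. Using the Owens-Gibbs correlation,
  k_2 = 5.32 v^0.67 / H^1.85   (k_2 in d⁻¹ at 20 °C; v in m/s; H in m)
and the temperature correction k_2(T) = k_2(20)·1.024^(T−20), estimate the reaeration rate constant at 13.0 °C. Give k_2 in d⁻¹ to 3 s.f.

k_2(20) = 5.32 × 0.455^0.67 / 5.49^1.85 = 5.32 × 0.5900 / 23.35 = 0.1345 d⁻¹.
k_2(13.0) = 0.1345 × 1.024^(13.0−20) = 0.1345 × 0.8470 = 0.1139 d⁻¹.

k_2 ≈ 0.114 d⁻¹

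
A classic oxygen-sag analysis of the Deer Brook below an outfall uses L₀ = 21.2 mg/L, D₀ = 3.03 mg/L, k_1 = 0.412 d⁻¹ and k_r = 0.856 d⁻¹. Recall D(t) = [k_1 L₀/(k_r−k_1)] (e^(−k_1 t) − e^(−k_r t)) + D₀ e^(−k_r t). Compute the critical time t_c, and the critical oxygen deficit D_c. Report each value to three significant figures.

t_c = [1/(k_r−k_1)] ln[(k_r/k_1)(1 − D₀(k_r−k_1)/(k_1 L₀))]
= [1/(0.856−0.412)] ln[(0.856/0.412)(1 − 3.03×0.4440/(0.412×21.2))]
= (1/0.4440) ln[2.078 × 0.8460] = 2.252 × ln(1.758) = 2.252 × 0.5640 = 1.270 d.
D_c = (k_1/k_r) L₀ e^(−k_1 t_c) = (0.412/0.856) × 21.2 × e^(−0.412×1.270) = 0.4813 × 21.2 × 0.5925 = 6.046 mg/L.

t_c ≈ 1.27 d; D_c ≈ 6.05 mg/L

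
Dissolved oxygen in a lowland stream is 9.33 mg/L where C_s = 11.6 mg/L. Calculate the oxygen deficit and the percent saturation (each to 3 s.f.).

D ≈ 2.27 mg/L; 80.4 % saturation

D = C_s − C = 11.6 − 9.33 = 2.27 mg/L.
% saturation = 9.33/11.6 × 100 = 80.4 %.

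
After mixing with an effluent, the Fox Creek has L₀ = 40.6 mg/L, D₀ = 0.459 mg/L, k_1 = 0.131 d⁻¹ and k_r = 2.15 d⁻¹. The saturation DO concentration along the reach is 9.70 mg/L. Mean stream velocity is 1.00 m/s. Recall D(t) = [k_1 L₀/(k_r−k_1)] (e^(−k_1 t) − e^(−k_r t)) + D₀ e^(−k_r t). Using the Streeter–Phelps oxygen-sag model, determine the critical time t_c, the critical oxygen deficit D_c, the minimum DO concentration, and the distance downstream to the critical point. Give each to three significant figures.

t_c ≈ 1.29 d; D_c ≈ 2.09 mg/L; min DO ≈ 7.61 mg/L; x_c ≈ 112 km

At the critical point dD/dt = 0, so k_1 L₀ e^(−k_1 t) = k_r D. Substituting D(t) from the Streeter–Phelps equation and solving for t gives
t_c = ln[(k_r/k_1)(1 − D₀(k_r−k_1)/(k_1 L₀))] / (k_r−k_1).
Here k_r−k_1 = 2.019 d⁻¹ and 1 − D₀(k_r−k_1)/(k_1 L₀) = 1 − 0.459×2.019/(0.131×40.6) = 0.8258, so
t_c = ln(16.41 × 0.8258) / 2.019 = 2.607 / 2.019 = 1.291 d.
D_c = (k_1/k_r) L₀ e^(−k_1 t_c) = (0.131/2.15) × 40.6 × e^(−0.131×1.291) = 0.06093 × 40.6 × 0.8444 = 2.089 mg/L.
Minimum DO = C_s − D_c = 9.70 − 2.089 = 7.611 mg/L.
x_c = v t_c = 1.00 m/s × 1.291 d × 86400 s/d = 111500 m ≈ 112 km.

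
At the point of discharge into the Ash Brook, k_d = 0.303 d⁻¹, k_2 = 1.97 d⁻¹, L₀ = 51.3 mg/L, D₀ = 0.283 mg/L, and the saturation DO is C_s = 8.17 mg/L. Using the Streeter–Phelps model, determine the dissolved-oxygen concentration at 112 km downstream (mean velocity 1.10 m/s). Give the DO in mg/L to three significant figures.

DO ≈ 2.53 mg/L

Travel time t = x/v = 112 km / (1.10 m/s) = 112000 m / 1.10 m/s = 101800 s = 1.178 d.
k_d L₀/(k_2−k_d) = 0.303×51.3/(1.97−0.303) = 15.54/1.667 = 9.324 mg/L.
e^(−k_d t) = e^(−0.303×1.178) = 0.6997; e^(−k_2 t) = e^(−1.97×1.178) = 0.09812.
D = 9.324 × (0.6997 − 0.09812) + 0.283 × 0.09812 = 5.610 + 0.02777 = 5.637 mg/L.
DO = C_s − D = 8.17 − 5.637 = 2.533 mg/L.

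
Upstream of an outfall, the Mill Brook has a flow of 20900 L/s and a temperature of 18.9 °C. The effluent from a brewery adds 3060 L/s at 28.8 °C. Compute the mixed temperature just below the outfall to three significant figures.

Flow-weighted mixing: C = (Q_r C_r + Q_w C_w)/(Q_r + Q_w)
= (20900×18.9 + 3060×28.8)/(20900 + 3060) = 483100/23960 = 20.16 °C.

20.2 °C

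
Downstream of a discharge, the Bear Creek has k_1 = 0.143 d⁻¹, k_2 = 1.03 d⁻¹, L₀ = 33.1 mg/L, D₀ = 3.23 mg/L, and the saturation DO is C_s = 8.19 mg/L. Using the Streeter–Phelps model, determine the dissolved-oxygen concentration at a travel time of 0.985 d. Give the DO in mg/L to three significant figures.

DO ≈ 4.32 mg/L

k_1 L₀/(k_2−k_1) = 0.143×33.1/(1.03−0.143) = 4.733/0.8870 = 5.336 mg/L.
e^(−k_1 t) = e^(−0.143×0.9850) = 0.8686; e^(−k_2 t) = e^(−1.03×0.9850) = 0.3626.
D = 5.336 × (0.8686 − 0.3626) + 3.23 × 0.3626 = 2.700 + 1.171 = 3.872 mg/L.
DO = C_s − D = 8.19 − 3.872 = 4.318 mg/L.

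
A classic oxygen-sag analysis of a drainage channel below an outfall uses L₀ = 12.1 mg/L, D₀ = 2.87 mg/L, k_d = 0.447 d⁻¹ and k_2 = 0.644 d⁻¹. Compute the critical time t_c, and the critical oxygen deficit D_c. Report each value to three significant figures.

t_c ≈ 1.29 d; D_c ≈ 4.71 mg/L

At the critical point dD/dt = 0, so k_d L₀ e^(−k_d t) = k_2 D. Substituting D(t) from the Streeter–Phelps equation and solving for t gives
t_c = ln[(k_2/k_d)(1 − D₀(k_2−k_d)/(k_d L₀))] / (k_2−k_d).
Here k_2−k_d = 0.1970 d⁻¹ and 1 − D₀(k_2−k_d)/(k_d L₀) = 1 − 2.87×0.1970/(0.447×12.1) = 0.8955, so
t_c = ln(1.441 × 0.8955) / 0.1970 = 0.2547 / 0.1970 = 1.293 d.
D_c = (k_d/k_2) L₀ e^(−k_d t_c) = (0.447/0.644) × 12.1 × e^(−0.447×1.293) = 0.6941 × 12.1 × 0.5610 = 4.712 mg/L.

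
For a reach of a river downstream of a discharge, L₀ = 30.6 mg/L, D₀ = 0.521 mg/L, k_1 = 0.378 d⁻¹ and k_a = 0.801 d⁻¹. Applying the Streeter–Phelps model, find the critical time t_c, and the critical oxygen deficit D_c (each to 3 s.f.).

At the critical point dD/dt = 0, so k_1 L₀ e^(−k_1 t) = k_a D. Substituting D(t) from the Streeter–Phelps equation and solving for t gives
t_c = ln[(k_a/k_1)(1 − D₀(k_a−k_1)/(k_1 L₀))] / (k_a−k_1).
Here k_a−k_1 = 0.4230 d⁻¹ and 1 − D₀(k_a−k_1)/(k_1 L₀) = 1 − 0.521×0.4230/(0.378×30.6) = 0.9809, so
t_c = ln(2.119 × 0.9809) / 0.4230 = 0.7317 / 0.4230 = 1.730 d.
D_c = (k_1/k_a) L₀ e^(−k_1 t_c) = (0.378/0.801) × 30.6 × e^(−0.378×1.730) = 0.4719 × 30.6 × 0.5200 = 7.509 mg/L.

t_c ≈ 1.73 d; D_c ≈ 7.51 mg/L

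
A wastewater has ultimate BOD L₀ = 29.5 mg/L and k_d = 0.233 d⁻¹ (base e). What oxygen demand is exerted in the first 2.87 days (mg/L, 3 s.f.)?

y ≈ 14.4 mg/L

y_t = L₀(1 − e^(−k_d t)) = 29.5 × (1 − e^(−0.233×2.87))
= 29.5 × (1 − 0.5124) = 29.5 × 0.4876 = 14.39 mg/L.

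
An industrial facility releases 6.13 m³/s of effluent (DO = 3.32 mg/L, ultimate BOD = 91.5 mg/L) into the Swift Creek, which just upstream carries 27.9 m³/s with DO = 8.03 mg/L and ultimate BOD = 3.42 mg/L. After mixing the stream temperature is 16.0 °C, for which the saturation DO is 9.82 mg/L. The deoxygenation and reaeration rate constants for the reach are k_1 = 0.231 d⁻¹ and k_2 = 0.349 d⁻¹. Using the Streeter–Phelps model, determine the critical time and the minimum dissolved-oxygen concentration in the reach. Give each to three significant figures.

t_c ≈ 2.88 d; minimum DO ≈ 3.26 mg/L

Mixed DO = (27.9×8.03 + 6.13×3.32)/(27.9+6.13) = 244.4/34.03 = 7.182 mg/L.
Mixed L₀ = (27.9×3.42 + 6.13×91.5)/(34.03) = 656.3/34.03 = 19.29 mg/L.
Initial deficit D₀ = C_s − DO₀ = 9.82 − 7.182 = 2.638 mg/L.
t_c = (1/0.1180) ln[(0.349/0.231)(1 − 2.638×0.1180/(0.231×19.29))] = 8.475 × ln(1.405) = 2.883 d.
D_c = (0.231/0.349) × 19.29 × e^(−0.231×2.883) = 0.6619 × 19.29 × 0.5138 = 6.558 mg/L.
Minimum DO = 9.82 − 6.558 = 3.262 mg/L.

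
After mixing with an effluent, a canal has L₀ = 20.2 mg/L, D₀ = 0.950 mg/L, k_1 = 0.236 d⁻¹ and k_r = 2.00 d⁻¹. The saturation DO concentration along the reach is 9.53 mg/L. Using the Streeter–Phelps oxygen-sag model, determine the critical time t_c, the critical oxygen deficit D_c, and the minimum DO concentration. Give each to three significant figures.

At the critical point dD/dt = 0, so k_1 L₀ e^(−k_1 t) = k_r D. Substituting D(t) from the Streeter–Phelps equation and solving for t gives
t_c = ln[(k_r/k_1)(1 − D₀(k_r−k_1)/(k_1 L₀))] / (k_r−k_1).
Here k_r−k_1 = 1.764 d⁻¹ and 1 − D₀(k_r−k_1)/(k_1 L₀) = 1 − 0.950×1.764/(0.236×20.2) = 0.6485, so
t_c = ln(8.475 × 0.6485) / 1.764 = 1.704 / 1.764 = 0.9659 d.
D_c = (k_1/k_r) L₀ e^(−k_1 t_c) = (0.236/2.00) × 20.2 × e^(−0.236×0.9659) = 0.1180 × 20.2 × 0.7962 = 1.898 mg/L.
Minimum DO = C_s − D_c = 9.53 − 1.898 = 7.632 mg/L.

t_c ≈ 0.966 d; D_c ≈ 1.90 mg/L; min DO ≈ 7.63 mg/L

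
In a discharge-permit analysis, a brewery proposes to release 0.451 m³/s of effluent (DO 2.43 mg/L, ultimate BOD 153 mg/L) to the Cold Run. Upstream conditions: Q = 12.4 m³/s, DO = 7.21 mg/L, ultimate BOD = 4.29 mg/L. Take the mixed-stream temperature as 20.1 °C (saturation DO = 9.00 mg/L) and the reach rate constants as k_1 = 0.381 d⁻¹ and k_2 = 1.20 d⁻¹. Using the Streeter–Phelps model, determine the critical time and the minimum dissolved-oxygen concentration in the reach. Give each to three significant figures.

t_c ≈ 0.687 d; minimum DO ≈ 6.68 mg/L

Mixed DO = (12.4×7.21 + 0.451×2.43)/(12.4+0.451) = 90.50/12.85 = 7.042 mg/L.
Mixed L₀ = (12.4×4.29 + 0.451×153)/(12.85) = 122.2/12.85 = 9.509 mg/L.
Initial deficit D₀ = C_s − DO₀ = 9.00 − 7.042 = 1.958 mg/L.
t_c = (1/0.8190) ln[(1.20/0.381)(1 − 1.958×0.8190/(0.381×9.509))] = 1.221 × ln(1.756) = 0.6872 d.
D_c = (0.381/1.20) × 9.509 × e^(−0.381×0.6872) = 0.3175 × 9.509 × 0.7696 = 2.324 mg/L.
Minimum DO = 9.00 − 2.324 = 6.676 mg/L.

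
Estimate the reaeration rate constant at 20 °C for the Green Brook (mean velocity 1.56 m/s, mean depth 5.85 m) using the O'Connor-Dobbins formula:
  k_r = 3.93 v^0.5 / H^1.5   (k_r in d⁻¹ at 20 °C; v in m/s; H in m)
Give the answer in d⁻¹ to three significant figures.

k_r = 3.93 × 1.56^0.5 / 5.85^1.5 = 3.93 × 1.249 / 14.15 = 0.3469 d⁻¹.

k_r ≈ 0.347 d⁻¹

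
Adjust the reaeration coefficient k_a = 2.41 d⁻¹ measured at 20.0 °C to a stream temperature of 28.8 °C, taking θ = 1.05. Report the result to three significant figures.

k_a(T₂) = k_a(T₁) · θ^(T₂−T₁) = 2.41 × 1.05^(28.8−20.0)
= 2.41 × 1.05^8.80 = 2.41 × 1.536 = 3.702 d⁻¹.

k_a ≈ 3.70 d⁻¹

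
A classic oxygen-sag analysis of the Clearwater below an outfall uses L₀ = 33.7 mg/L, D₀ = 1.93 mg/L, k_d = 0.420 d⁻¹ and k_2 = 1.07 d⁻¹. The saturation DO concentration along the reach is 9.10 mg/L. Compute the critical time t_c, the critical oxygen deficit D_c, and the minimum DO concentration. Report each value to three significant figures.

t_c ≈ 1.30 d; D_c ≈ 7.68 mg/L; min DO ≈ 1.42 mg/L

t_c = [1/(k_2−k_d)] ln[(k_2/k_d)(1 − D₀(k_2−k_d)/(k_d L₀))]
= [1/(1.07−0.420)] ln[(1.07/0.420)(1 − 1.93×0.6500/(0.420×33.7))]
= (1/0.6500) ln[2.548 × 0.9114] = 1.538 × ln(2.322) = 1.538 × 0.8424 = 1.296 d.
L(t_c) = L₀ e^(−k_d t_c) = 33.7 × 0.5803 = 19.55 mg/L, and at the critical point k_2 D_c = k_d L, so D_c = (0.420/1.07) × 19.55 = 7.676 mg/L.
Minimum DO = C_s − D_c = 9.10 − 7.676 = 1.424 mg/L.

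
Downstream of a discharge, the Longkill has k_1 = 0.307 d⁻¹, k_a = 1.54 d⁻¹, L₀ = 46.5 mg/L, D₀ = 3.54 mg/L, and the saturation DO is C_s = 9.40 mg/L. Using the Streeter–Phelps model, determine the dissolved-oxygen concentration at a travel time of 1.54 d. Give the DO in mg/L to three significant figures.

DO ≈ 2.93 mg/L

k_1 L₀/(k_a−k_1) = 0.307×46.5/(1.54−0.307) = 14.28/1.233 = 11.58 mg/L.
e^(−k_1 t) = e^(−0.307×1.540) = 0.6233; e^(−k_a t) = e^(−1.54×1.540) = 0.09333.
D = 11.58 × (0.6233 − 0.09333) + 3.54 × 0.09333 = 6.136 + 0.3304 = 6.466 mg/L.
DO = C_s − D = 9.40 − 6.466 = 2.934 mg/L.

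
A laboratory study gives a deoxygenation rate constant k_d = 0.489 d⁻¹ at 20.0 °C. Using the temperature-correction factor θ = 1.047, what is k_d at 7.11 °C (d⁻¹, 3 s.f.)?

k_d(T₂) = k_d(T₁) · θ^(T₂−T₁) = 0.489 × 1.047^(7.11−20.0)
= 0.489 × 1.047^-12.9 = 0.489 × 0.5532 = 0.2705 d⁻¹.

k_d ≈ 0.271 d⁻¹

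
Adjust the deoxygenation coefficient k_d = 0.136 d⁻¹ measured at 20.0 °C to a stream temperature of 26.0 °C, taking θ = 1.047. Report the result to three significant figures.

k_d(T₂) = k_d(T₁) · θ^(T₂−T₁) = 0.136 × 1.047^(26.0−20.0)
= 0.136 × 1.047^6.00 = 0.136 × 1.317 = 0.1792 d⁻¹.

k_d ≈ 0.179 d⁻¹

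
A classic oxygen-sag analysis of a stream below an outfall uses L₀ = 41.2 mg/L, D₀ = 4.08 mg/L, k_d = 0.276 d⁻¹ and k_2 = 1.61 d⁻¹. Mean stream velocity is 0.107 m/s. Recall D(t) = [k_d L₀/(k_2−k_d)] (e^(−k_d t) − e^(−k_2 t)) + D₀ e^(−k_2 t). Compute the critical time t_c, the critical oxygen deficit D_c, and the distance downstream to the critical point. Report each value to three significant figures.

At the critical point dD/dt = 0, so k_d L₀ e^(−k_d t) = k_2 D. Substituting D(t) from the Streeter–Phelps equation and solving for t gives
t_c = ln[(k_2/k_d)(1 − D₀(k_2−k_d)/(k_d L₀))] / (k_2−k_d).
Here k_2−k_d = 1.334 d⁻¹ and 1 − D₀(k_2−k_d)/(k_d L₀) = 1 − 4.08×1.334/(0.276×41.2) = 0.5214, so
t_c = ln(5.833 × 0.5214) / 1.334 = 1.112 / 1.334 = 0.8338 d.
D_c = (k_d/k_2) L₀ e^(−k_d t_c) = (0.276/1.61) × 41.2 × e^(−0.276×0.8338) = 0.1714 × 41.2 × 0.7944 = 5.611 mg/L.
x_c = v t_c = 0.107 m/s × 0.8338 d × 86400 s/d = 7708 m ≈ 7.71 km.

t_c ≈ 0.834 d; D_c ≈ 5.61 mg/L; x_c ≈ 7.71 km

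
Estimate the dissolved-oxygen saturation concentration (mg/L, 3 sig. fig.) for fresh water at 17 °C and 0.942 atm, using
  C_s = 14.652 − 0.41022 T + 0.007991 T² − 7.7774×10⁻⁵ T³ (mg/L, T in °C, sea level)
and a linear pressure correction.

At sea level: C_s = 14.652 − 0.41022×17 + 0.007991×17² − 7.7774×10⁻⁵×17³ = 9.606 mg/L.
Pressure correction: C_s' = 9.606 × 0.942 = 9.048 mg/L.

C_s ≈ 9.05 mg/L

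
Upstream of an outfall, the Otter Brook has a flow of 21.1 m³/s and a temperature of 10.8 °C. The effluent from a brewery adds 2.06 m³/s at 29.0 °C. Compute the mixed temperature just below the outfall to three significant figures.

12.4 °C

Flow-weighted mixing: C = (Q_r C_r + Q_w C_w)/(Q_r + Q_w)
= (21.1×10.8 + 2.06×29.0)/(21.1 + 2.06) = 287.6/23.16 = 12.42 °C.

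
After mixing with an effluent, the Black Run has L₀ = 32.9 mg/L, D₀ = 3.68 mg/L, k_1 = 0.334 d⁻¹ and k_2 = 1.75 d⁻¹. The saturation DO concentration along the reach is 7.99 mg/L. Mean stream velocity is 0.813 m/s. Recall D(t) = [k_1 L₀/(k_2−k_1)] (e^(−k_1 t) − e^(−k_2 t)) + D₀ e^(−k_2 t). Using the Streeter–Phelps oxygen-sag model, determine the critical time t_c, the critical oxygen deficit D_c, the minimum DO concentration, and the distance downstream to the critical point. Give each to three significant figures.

At the critical point dD/dt = 0, so k_1 L₀ e^(−k_1 t) = k_2 D. Substituting D(t) from the Streeter–Phelps equation and solving for t gives
t_c = ln[(k_2/k_1)(1 − D₀(k_2−k_1)/(k_1 L₀))] / (k_2−k_1).
Here k_2−k_1 = 1.416 d⁻¹ and 1 − D₀(k_2−k_1)/(k_1 L₀) = 1 − 3.68×1.416/(0.334×32.9) = 0.5258, so
t_c = ln(5.240 × 0.5258) / 1.416 = 1.013 / 1.416 = 0.7157 d.
L(t_c) = L₀ e^(−k_1 t_c) = 32.9 × 0.7874 = 25.91 mg/L, and at the critical point k_2 D_c = k_1 L, so D_c = (0.334/1.75) × 25.91 = 4.944 mg/L.
Minimum DO = C_s − D_c = 7.99 − 4.944 = 3.046 mg/L.
x_c = v t_c = 0.813 m/s × 0.7157 d × 86400 s/d = 50270 m ≈ 50.3 km.

t_c ≈ 0.716 d; D_c ≈ 4.94 mg/L; min DO ≈ 3.05 mg/L; x_c ≈ 50.3 km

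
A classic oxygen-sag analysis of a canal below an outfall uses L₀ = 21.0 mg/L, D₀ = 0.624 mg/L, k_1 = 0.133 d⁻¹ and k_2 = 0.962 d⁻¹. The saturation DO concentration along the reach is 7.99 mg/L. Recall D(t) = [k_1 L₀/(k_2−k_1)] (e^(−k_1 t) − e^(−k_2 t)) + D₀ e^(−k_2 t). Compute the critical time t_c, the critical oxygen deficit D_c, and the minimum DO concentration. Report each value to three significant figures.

t_c = [1/(k_2−k_1)] ln[(k_2/k_1)(1 − D₀(k_2−k_1)/(k_1 L₀))]
= [1/(0.962−0.133)] ln[(0.962/0.133)(1 − 0.624×0.8290/(0.133×21.0))]
= (1/0.8290) ln[7.233 × 0.8148] = 1.206 × ln(5.893) = 1.206 × 1.774 = 2.140 d.
D_c = (k_1/k_2) L₀ e^(−k_1 t_c) = (0.133/0.962) × 21.0 × e^(−0.133×2.140) = 0.1383 × 21.0 × 0.7523 = 2.184 mg/L.
Minimum DO = C_s − D_c = 7.99 − 2.184 = 5.806 mg/L.

t_c ≈ 2.14 d; D_c ≈ 2.18 mg/L; min DO ≈ 5.81 mg/L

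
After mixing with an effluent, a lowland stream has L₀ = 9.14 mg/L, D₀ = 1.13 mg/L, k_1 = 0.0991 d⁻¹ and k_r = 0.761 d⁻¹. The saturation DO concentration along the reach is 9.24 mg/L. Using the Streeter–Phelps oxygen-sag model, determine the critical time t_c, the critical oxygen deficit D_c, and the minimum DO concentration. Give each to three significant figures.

t_c ≈ 0.440 d; D_c ≈ 1.14 mg/L; min DO ≈ 8.10 mg/L

At the critical point dD/dt = 0, so k_1 L₀ e^(−k_1 t) = k_r D. Substituting D(t) from the Streeter–Phelps equation and solving for t gives
t_c = ln[(k_r/k_1)(1 − D₀(k_r−k_1)/(k_1 L₀))] / (k_r−k_1).
Here k_r−k_1 = 0.6619 d⁻¹ and 1 − D₀(k_r−k_1)/(k_1 L₀) = 1 − 1.13×0.6619/(0.0991×9.14) = 0.1742, so
t_c = ln(7.679 × 0.1742) / 0.6619 = 0.2912 / 0.6619 = 0.4400 d.
L(t_c) = L₀ e^(−k_1 t_c) = 9.14 × 0.9573 = 8.750 mg/L, and at the critical point k_r D_c = k_1 L, so D_c = (0.0991/0.761) × 8.750 = 1.139 mg/L.
Minimum DO = C_s − D_c = 9.24 − 1.139 = 8.101 mg/L.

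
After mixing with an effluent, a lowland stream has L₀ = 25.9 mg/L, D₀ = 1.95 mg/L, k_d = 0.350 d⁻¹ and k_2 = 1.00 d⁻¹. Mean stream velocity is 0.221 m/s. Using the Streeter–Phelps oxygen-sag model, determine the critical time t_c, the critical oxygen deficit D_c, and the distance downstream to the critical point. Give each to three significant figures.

t_c ≈ 1.38 d; D_c ≈ 5.59 mg/L; x_c ≈ 26.4 km

At the critical point dD/dt = 0, so k_d L₀ e^(−k_d t) = k_2 D. Substituting D(t) from the Streeter–Phelps equation and solving for t gives
t_c = ln[(k_2/k_d)(1 − D₀(k_2−k_d)/(k_d L₀))] / (k_2−k_d).
Here k_2−k_d = 0.6500 d⁻¹ and 1 − D₀(k_2−k_d)/(k_d L₀) = 1 − 1.95×0.6500/(0.350×25.9) = 0.8602, so
t_c = ln(2.857 × 0.8602) / 0.6500 = 0.8992 / 0.6500 = 1.383 d.
L(t_c) = L₀ e^(−k_d t_c) = 25.9 × 0.6162 = 15.96 mg/L, and at the critical point k_2 D_c = k_d L, so D_c = (0.350/1.00) × 15.96 = 5.586 mg/L.
x_c = v t_c = 0.221 m/s × 1.383 d × 86400 s/d = 26420 m ≈ 26.4 km.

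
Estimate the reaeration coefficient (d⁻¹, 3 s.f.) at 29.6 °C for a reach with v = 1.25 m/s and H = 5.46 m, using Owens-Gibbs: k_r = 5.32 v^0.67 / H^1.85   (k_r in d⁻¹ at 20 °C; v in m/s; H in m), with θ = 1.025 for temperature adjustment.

k_r(20) = 5.32 × 1.25^0.67 / 5.46^1.85 = 5.32 × 1.161 / 23.11 = 0.2673 d⁻¹.
k_r(29.6) = 0.2673 × 1.025^(29.6−20) = 0.2673 × 1.268 = 0.3388 d⁻¹.

k_r ≈ 0.339 d⁻¹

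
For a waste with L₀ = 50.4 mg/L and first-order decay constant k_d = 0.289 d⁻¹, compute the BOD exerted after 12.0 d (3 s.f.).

y_t = L₀(1 − e^(−k_d t)) = 50.4 × (1 − e^(−0.289×12.0))
= 50.4 × (1 − 0.03118) = 50.4 × 0.9688 = 48.83 mg/L.

y ≈ 48.8 mg/L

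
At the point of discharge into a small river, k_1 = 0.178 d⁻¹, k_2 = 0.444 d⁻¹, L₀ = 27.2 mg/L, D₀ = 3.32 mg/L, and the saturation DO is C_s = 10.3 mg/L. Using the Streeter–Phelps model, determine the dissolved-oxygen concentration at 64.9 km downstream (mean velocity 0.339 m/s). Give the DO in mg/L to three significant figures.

DO ≈ 3.59 mg/L

Travel time t = x/v = 64.9 km / (0.339 m/s) = 64900 m / 0.339 m/s = 191400 s = 2.216 d.
k_1 L₀/(k_2−k_1) = 0.178×27.2/(0.444−0.178) = 4.842/0.2660 = 18.20 mg/L.
e^(−k_1 t) = e^(−0.178×2.216) = 0.6741; e^(−k_2 t) = e^(−0.444×2.216) = 0.3739.
D = 18.20 × (0.6741 − 0.3739) + 3.32 × 0.3739 = 5.464 + 1.241 = 6.705 mg/L.
DO = C_s − D = 10.3 − 6.705 = 3.595 mg/L.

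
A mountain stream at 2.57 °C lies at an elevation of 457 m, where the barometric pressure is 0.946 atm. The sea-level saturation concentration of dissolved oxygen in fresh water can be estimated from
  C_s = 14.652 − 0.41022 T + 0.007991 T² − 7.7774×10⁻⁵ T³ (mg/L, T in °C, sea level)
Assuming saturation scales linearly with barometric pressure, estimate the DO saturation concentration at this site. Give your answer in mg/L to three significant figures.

At sea level: C_s = 14.652 − 0.41022×2.57 + 0.007991×2.57² − 7.7774×10⁻⁵×2.57³ = 13.65 mg/L.
Pressure correction: C_s' = 13.65 × 0.946 = 12.91 mg/L.

C_s ≈ 12.9 mg/L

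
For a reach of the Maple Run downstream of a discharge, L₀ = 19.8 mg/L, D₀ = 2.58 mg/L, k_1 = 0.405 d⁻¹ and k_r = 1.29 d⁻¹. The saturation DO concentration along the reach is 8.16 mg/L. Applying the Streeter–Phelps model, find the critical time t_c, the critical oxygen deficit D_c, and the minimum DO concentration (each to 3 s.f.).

t_c ≈ 0.930 d; D_c ≈ 4.26 mg/L; min DO ≈ 3.90 mg/L

t_c = [1/(k_r−k_1)] ln[(k_r/k_1)(1 − D₀(k_r−k_1)/(k_1 L₀))]
= [1/(1.29−0.405)] ln[(1.29/0.405)(1 − 2.58×0.8850/(0.405×19.8))]
= (1/0.8850) ln[3.185 × 0.7153] = 1.130 × ln(2.278) = 1.130 × 0.8234 = 0.9304 d.
L(t_c) = L₀ e^(−k_1 t_c) = 19.8 × 0.6860 = 13.58 mg/L, and at the critical point k_r D_c = k_1 L, so D_c = (0.405/1.29) × 13.58 = 4.265 mg/L.
Minimum DO = C_s − D_c = 8.16 − 4.265 = 3.895 mg/L.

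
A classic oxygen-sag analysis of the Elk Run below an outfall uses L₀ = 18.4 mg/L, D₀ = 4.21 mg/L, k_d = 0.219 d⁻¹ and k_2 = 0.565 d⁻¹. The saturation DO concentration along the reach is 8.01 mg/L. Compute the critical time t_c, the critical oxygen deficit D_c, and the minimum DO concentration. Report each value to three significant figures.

t_c ≈ 1.44 d; D_c ≈ 5.20 mg/L; min DO ≈ 2.81 mg/L

t_c = [1/(k_2−k_d)] ln[(k_2/k_d)(1 − D₀(k_2−k_d)/(k_d L₀))]
= [1/(0.565−0.219)] ln[(0.565/0.219)(1 − 4.21×0.3460/(0.219×18.4))]
= (1/0.3460) ln[2.580 × 0.6385] = 2.890 × ln(1.647) = 2.890 × 0.4991 = 1.443 d.
D_c = (k_d/k_2) L₀ e^(−k_d t_c) = (0.219/0.565) × 18.4 × e^(−0.219×1.443) = 0.3876 × 18.4 × 0.7291 = 5.200 mg/L.
Minimum DO = C_s − D_c = 8.01 − 5.200 = 2.810 mg/L.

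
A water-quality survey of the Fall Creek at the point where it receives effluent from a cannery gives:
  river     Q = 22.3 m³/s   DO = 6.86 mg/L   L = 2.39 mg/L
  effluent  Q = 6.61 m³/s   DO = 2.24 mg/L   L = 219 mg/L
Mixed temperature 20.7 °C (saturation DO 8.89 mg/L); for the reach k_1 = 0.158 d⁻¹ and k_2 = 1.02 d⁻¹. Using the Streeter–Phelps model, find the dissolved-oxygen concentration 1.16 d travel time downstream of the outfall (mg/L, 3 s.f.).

Mixed DO = (22.3×6.86 + 6.61×2.24)/(22.3+6.61) = 167.8/28.91 = 5.804 mg/L.
Mixed L₀ = (22.3×2.39 + 6.61×219)/(28.91) = 1501/28.91 = 51.92 mg/L.
Initial deficit D₀ = C_s − DO₀ = 8.89 − 5.804 = 3.086 mg/L.
D(1.16) = [0.158×51.92/(1.02−0.158)](e^(−0.158×1.16) − e^(−1.02×1.16)) + 3.086 e^(−1.02×1.16)
= 9.516 × (0.8325 − 0.3063) + 3.086 × 0.3063 = 5.953 mg/L.
DO = 8.89 − 5.953 = 2.937 mg/L.

DO ≈ 2.94 mg/L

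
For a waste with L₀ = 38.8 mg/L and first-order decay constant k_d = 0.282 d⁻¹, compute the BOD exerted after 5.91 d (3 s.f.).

y_t = L₀(1 − e^(−k_d t)) = 38.8 × (1 − e^(−0.282×5.91))
= 38.8 × (1 − 0.1889) = 38.8 × 0.8111 = 31.47 mg/L.

y ≈ 31.5 mg/L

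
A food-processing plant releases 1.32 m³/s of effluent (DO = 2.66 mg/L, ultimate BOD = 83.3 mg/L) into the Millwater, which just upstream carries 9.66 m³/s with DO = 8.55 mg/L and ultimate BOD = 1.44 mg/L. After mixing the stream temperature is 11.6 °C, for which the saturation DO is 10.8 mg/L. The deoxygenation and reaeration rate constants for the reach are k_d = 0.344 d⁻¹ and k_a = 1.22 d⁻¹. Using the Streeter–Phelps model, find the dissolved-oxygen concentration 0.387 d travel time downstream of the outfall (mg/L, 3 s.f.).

DO ≈ 7.84 mg/L

Mixed DO = (9.66×8.55 + 1.32×2.66)/(9.66+1.32) = 86.10/10.98 = 7.842 mg/L.
Mixed L₀ = (9.66×1.44 + 1.32×83.3)/(10.98) = 123.9/10.98 = 11.28 mg/L.
Initial deficit D₀ = C_s − DO₀ = 10.8 − 7.842 = 2.958 mg/L.
D(0.387) = [0.344×11.28/(1.22−0.344)](e^(−0.344×0.387) − e^(−1.22×0.387)) + 2.958 e^(−1.22×0.387)
= 4.430 × (0.8754 − 0.6237) + 2.958 × 0.6237 = 2.960 mg/L.
DO = 10.8 − 2.960 = 7.840 mg/L.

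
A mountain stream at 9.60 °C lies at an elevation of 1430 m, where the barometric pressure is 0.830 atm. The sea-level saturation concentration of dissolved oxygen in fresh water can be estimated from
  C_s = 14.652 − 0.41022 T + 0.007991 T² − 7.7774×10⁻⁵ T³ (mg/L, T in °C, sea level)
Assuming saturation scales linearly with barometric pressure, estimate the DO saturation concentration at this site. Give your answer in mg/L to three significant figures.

C_s ≈ 9.45 mg/L

At sea level: C_s = 14.652 − 0.41022×9.60 + 0.007991×9.60² − 7.7774×10⁻⁵×9.60³ = 11.38 mg/L.
Pressure correction: C_s' = 11.38 × 0.830 = 9.447 mg/L.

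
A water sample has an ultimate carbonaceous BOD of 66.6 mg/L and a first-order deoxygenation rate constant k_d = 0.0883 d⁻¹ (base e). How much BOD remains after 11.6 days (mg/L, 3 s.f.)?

L_t = L₀ e^(−k_d t) = 66.6 × e^(−0.0883×11.6) = 66.6 × 0.3591 = 23.91 mg/L.

L ≈ 23.9 mg/L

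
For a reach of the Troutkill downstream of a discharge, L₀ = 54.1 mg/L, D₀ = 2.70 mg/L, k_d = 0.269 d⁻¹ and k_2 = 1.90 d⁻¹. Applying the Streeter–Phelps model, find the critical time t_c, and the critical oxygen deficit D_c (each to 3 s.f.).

t_c = [1/(k_2−k_d)] ln[(k_2/k_d)(1 − D₀(k_2−k_d)/(k_d L₀))]
= [1/(1.90−0.269)] ln[(1.90/0.269)(1 − 2.70×1.631/(0.269×54.1))]
= (1/1.631) ln[7.063 × 0.6974] = 0.6131 × ln(4.926) = 0.6131 × 1.595 = 0.9776 d.
L(t_c) = L₀ e^(−k_d t_c) = 54.1 × 0.7688 = 41.59 mg/L, and at the critical point k_2 D_c = k_d L, so D_c = (0.269/1.90) × 41.59 = 5.888 mg/L.

t_c ≈ 0.978 d; D_c ≈ 5.89 mg/L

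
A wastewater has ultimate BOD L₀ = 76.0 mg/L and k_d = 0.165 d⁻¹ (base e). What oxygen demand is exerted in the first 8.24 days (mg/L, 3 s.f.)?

y ≈ 56.5 mg/L

y_t = L₀(1 − e^(−k_d t)) = 76.0 × (1 − e^(−0.165×8.24))
= 76.0 × (1 − 0.2568) = 76.0 × 0.7432 = 56.49 mg/L.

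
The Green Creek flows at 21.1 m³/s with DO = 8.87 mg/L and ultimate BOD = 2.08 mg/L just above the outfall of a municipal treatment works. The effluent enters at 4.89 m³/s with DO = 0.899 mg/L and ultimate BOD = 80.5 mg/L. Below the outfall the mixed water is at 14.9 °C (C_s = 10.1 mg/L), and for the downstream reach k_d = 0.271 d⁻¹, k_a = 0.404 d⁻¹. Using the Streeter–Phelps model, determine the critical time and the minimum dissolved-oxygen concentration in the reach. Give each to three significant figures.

Mixed DO = (21.1×8.87 + 4.89×0.899)/(21.1+4.89) = 191.6/25.99 = 7.370 mg/L.
Mixed L₀ = (21.1×2.08 + 4.89×80.5)/(25.99) = 437.5/25.99 = 16.83 mg/L.
Initial deficit D₀ = C_s − DO₀ = 10.1 − 7.370 = 2.730 mg/L.
t_c = (1/0.1330) ln[(0.404/0.271)(1 − 2.730×0.1330/(0.271×16.83))] = 7.519 × ln(1.372) = 2.379 d.
D_c = (0.271/0.404) × 16.83 × e^(−0.271×2.379) = 0.6708 × 16.83 × 0.5249 = 5.927 mg/L.
Minimum DO = 10.1 − 5.927 = 4.173 mg/L.

t_c ≈ 2.38 d; minimum DO ≈ 4.17 mg/L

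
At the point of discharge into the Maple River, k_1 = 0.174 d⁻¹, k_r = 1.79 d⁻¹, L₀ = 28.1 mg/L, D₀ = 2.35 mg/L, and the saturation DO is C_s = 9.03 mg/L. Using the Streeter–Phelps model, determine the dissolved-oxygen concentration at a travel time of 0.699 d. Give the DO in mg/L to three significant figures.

k_1 L₀/(k_r−k_1) = 0.174×28.1/(1.79−0.174) = 4.889/1.616 = 3.026 mg/L.
e^(−k_1 t) = e^(−0.174×0.6990) = 0.8855; e^(−k_r t) = e^(−1.79×0.6990) = 0.2862.
D = 3.026 × (0.8855 − 0.2862) + 2.35 × 0.2862 = 1.813 + 0.6725 = 2.486 mg/L.
DO = C_s − D = 9.03 − 2.486 = 6.544 mg/L.

DO ≈ 6.54 mg/L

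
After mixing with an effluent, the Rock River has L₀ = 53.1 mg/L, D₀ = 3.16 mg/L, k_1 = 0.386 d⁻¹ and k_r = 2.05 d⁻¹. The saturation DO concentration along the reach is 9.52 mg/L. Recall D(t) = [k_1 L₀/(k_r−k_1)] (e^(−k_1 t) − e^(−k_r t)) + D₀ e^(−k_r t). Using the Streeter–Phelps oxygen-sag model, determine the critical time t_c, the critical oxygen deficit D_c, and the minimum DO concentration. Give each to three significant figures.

t_c ≈ 0.825 d; D_c ≈ 7.27 mg/L; min DO ≈ 2.25 mg/L

With k_r/k_1 = 5.311 and 1 − D₀(k_r−k_1)/(k_1 L₀) = 0.7435,
t_c = ln(5.311 × 0.7435) / (2.05 − 0.386) = ln(3.948) / 1.664 = 1.373/1.664 = 0.8253 d.
D_c = (k_1/k_r) L₀ e^(−k_1 t_c) = (0.386/2.05) × 53.1 × e^(−0.386×0.8253) = 0.1883 × 53.1 × 0.7272 = 7.271 mg/L.
Minimum DO = C_s − D_c = 9.52 − 7.271 = 2.249 mg/L.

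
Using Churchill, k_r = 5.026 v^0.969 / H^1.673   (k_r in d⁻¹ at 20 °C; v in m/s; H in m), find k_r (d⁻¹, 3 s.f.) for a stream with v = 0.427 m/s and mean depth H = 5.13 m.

k_r ≈ 0.143 d⁻¹

k_r = 5.026 × 0.427^0.969 / 5.13^1.673 = 5.026 × 0.4384 / 15.42 = 0.1429 d⁻¹.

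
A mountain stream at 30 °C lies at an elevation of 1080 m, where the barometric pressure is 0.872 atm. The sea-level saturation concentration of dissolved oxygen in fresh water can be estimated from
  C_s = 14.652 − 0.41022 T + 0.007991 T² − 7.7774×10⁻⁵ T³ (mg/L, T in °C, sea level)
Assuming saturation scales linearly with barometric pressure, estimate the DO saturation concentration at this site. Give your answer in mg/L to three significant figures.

At sea level: C_s = 14.652 − 0.41022×30 + 0.007991×30² − 7.7774×10⁻⁵×30³ = 7.437 mg/L.
Pressure correction: C_s' = 7.437 × 0.872 = 6.485 mg/L.

C_s ≈ 6.49 mg/L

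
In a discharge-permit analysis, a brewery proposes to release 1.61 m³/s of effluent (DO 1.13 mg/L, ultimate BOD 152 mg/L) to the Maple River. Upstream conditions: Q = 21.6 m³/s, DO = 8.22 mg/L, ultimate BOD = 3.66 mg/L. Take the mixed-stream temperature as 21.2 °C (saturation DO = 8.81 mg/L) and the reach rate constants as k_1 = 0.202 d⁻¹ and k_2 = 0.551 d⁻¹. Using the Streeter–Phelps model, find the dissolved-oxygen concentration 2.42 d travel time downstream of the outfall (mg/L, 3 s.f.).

DO ≈ 5.70 mg/L

Mixed DO = (21.6×8.22 + 1.61×1.13)/(21.6+1.61) = 179.4/23.21 = 7.728 mg/L.
Mixed L₀ = (21.6×3.66 + 1.61×152)/(23.21) = 323.8/23.21 = 13.95 mg/L.
Initial deficit D₀ = C_s − DO₀ = 8.81 − 7.728 = 1.082 mg/L.
D(2.42) = [0.202×13.95/(0.551−0.202)](e^(−0.202×2.42) − e^(−0.551×2.42)) + 1.082 e^(−0.551×2.42)
= 8.074 × (0.6133 − 0.2636) + 1.082 × 0.2636 = 3.109 mg/L.
DO = 8.81 − 3.109 = 5.701 mg/L.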